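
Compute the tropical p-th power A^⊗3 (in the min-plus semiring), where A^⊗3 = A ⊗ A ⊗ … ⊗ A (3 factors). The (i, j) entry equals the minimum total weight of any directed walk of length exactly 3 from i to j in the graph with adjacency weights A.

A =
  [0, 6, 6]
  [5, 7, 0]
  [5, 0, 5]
A^⊗3 =
  [0, 6, 6]
  [5, 5, 0]
  [5, 0, 5]

Each entry (A^⊗3)_ij equals the minimum over all length-3 walks i = v_0 → v_1 → … → v_3 = j of Σ_t A[v_t][v_{t+1}]. For example, for (i, j) = (0, 2) we minimise over 9 possible intermediate vertex sequences; the minimum is 6, attained along the walk 0 → 0 → 0 → 2.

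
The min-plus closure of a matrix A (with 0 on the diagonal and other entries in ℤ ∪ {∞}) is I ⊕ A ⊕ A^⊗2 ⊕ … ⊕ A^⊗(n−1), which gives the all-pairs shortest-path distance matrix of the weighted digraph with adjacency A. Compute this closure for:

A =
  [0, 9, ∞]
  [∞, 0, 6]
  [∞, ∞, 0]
Closure =
  [0, 9, 15]
  [∞, 0, 6]
  [∞, ∞, 0]

This is the Floyd-Warshall all-pairs shortest-path computation. For each intermediate vertex k = 0, 1, …, 2, update dist[i][j] ← min(dist[i][j], dist[i][k] + dist[k][j]). The final matrix gives, for each (i, j), the minimum total weight of any directed path from i to j (possibly empty when i = j).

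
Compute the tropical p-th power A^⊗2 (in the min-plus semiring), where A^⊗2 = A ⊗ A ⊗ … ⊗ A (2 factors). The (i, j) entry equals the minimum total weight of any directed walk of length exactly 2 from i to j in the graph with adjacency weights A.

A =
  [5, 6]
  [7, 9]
A^⊗2 =
  [10, 11]
  [12, 13]

Each entry (A^⊗2)_ij equals the minimum over all length-2 walks i = v_0 → v_1 → … → v_2 = j of Σ_t A[v_t][v_{t+1}]. For example, for (i, j) = (0, 1) we minimise over 2 possible intermediate vertex sequences; the minimum is 11, attained along the walk 0 → 0 → 1.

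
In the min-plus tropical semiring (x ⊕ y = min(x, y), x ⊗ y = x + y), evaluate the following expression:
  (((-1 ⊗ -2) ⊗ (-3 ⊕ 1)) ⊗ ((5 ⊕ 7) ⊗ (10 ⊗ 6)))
(((-1 ⊗ -2) ⊗ (-3 ⊕ 1)) ⊗ ((5 ⊕ 7) ⊗ (10 ⊗ 6))) = 15

Expand innermost to outermost. Recall ⊕ takes the minimum of its arguments and ⊗ takes their sum. Working out the expression (((-1 ⊗ -2) ⊗ (-3 ⊕ 1)) ⊗ ((5 ⊕ 7) ⊗ (10 ⊗ 6))) gives 15.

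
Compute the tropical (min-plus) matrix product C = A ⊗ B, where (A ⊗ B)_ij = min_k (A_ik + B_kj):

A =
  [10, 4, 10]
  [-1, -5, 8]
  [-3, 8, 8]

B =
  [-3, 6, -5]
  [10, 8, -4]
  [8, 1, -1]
A ⊗ B =
  [7, 11, 0]
  [-4, 3, -9]
  [-6, 3, -8]

Apply the min-plus product entry-by-entry:
  C[0][0] = min over k of (A[0][0] + B[0][0] = 10 + -3 = 7, A[0][1] + B[1][0] = 4 + 10 = 14, A[0][2] + B[2][0] = 10 + 8 = 18) = 7 (attained at k = 0)
  C[0][1] = min over k of (A[0][0] + B[0][1] = 10 + 6 = 16, A[0][1] + B[1][1] = 4 + 8 = 12, A[0][2] + B[2][1] = 10 + 1 = 11) = 11 (attained at k = 2)
  C[0][2] = min over k of (A[0][0] + B[0][2] = 10 + -5 = 5, A[0][1] + B[1][2] = 4 + -4 = 0, A[0][2] + B[2][2] = 10 + -1 = 9) = 0 (attained at k = 1)
  C[1][0] = min over k of (A[1][0] + B[0][0] = -1 + -3 = -4, A[1][1] + B[1][0] = -5 + 10 = 5, A[1][2] + B[2][0] = 8 + 8 = 16) = -4 (attained at k = 0)
  C[1][1] = min over k of (A[1][0] + B[0][1] = -1 + 6 = 5, A[1][1] + B[1][1] = -5 + 8 = 3, A[1][2] + B[2][1] = 8 + 1 = 9) = 3 (attained at k = 1)
  C[1][2] = min over k of (A[1][0] + B[0][2] = -1 + -5 = -6, A[1][1] + B[1][2] = -5 + -4 = -9, A[1][2] + B[2][2] = 8 + -1 = 7) = -9 (attained at k = 1)
  C[2][0] = min over k of (A[2][0] + B[0][0] = -3 + -3 = -6, A[2][1] + B[1][0] = 8 + 10 = 18, A[2][2] + B[2][0] = 8 + 8 = 16) = -6 (attained at k = 0)
  C[2][1] = min over k of (A[2][0] + B[0][1] = -3 + 6 = 3, A[2][1] + B[1][1] = 8 + 8 = 16, A[2][2] + B[2][1] = 8 + 1 = 9) = 3 (attained at k = 0)
  C[2][2] = min over k of (A[2][0] + B[0][2] = -3 + -5 = -8, A[2][1] + B[1][2] = 8 + -4 = 4, A[2][2] + B[2][2] = 8 + -1 = 7) = -8 (attained at k = 0)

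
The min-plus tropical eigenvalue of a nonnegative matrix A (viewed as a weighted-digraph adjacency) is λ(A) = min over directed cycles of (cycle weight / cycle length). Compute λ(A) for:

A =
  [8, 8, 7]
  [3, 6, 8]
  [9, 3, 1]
λ(A) = 1

Enumerate directed cycles and compute their means (weight / length). Sample:
  cycle 0 → 0: weight = 8, length = 1, mean = 8/1 ≈ 8.000
  cycle 1 → 1: weight = 6, length = 1, mean = 6/1 ≈ 6.000
  cycle 2 → 2: weight = 1, length = 1, mean = 1/1 ≈ 1.000
  cycle 0 → 1 → 0: weight = 11, length = 2, mean = 11/2 ≈ 5.500
  cycle 0 → 2 → 0: weight = 16, length = 2, mean = 16/2 ≈ 8.000
  cycle 1 → 0 → 1: weight = 11, length = 2, mean = 11/2 ≈ 5.500
Minimum mean = 1.000, attained e.g. along the cycle 2 → 2 with weight 1 and length 1. So λ(A) = 1/1 = 1.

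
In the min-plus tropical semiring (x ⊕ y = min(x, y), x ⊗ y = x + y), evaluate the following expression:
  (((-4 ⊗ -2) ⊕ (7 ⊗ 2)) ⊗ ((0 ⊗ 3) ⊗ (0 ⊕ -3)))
(((-4 ⊗ -2) ⊕ (7 ⊗ 2)) ⊗ ((0 ⊗ 3) ⊗ (0 ⊕ -3))) = -6

Expand innermost to outermost. Recall ⊕ takes the minimum of its arguments and ⊗ takes their sum. Working out the expression (((-4 ⊗ -2) ⊕ (7 ⊗ 2)) ⊗ ((0 ⊗ 3) ⊗ (0 ⊕ -3))) gives -6.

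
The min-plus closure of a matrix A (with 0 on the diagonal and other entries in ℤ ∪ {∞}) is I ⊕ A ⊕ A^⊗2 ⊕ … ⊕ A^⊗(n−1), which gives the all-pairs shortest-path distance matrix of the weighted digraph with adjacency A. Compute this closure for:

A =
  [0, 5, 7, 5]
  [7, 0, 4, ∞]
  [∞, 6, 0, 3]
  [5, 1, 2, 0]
Closure =
  [0, 5, 7, 5]
  [7, 0, 4, 7]
  [8, 4, 0, 3]
  [5, 1, 2, 0]

This is the Floyd-Warshall all-pairs shortest-path computation. For each intermediate vertex k = 0, 1, …, 3, update dist[i][j] ← min(dist[i][j], dist[i][k] + dist[k][j]). The final matrix gives, for each (i, j), the minimum total weight of any directed path from i to j (possibly empty when i = j).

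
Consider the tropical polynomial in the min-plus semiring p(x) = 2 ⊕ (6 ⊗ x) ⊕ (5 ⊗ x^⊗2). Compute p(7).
p(7) = 2

A tropical monomial a ⊗ x^⊗i evaluates to a + i · x. Evaluating each term at x = 7:
  Term 0 contributes 2 + 0 · 7 = 2
  Term 1 contributes 6 + 1 · 7 = 13
  Term 2 contributes 5 + 2 · 7 = 19
p(7) = ⊕ of these = min[2, 13, 19] = 2.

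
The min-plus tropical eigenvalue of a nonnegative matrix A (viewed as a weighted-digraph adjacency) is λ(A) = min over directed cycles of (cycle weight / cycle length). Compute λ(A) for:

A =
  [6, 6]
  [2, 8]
λ(A) = 4

Enumerate directed cycles and compute their means (weight / length). Sample:
  cycle 0 → 0: weight = 6, length = 1, mean = 6/1 ≈ 6.000
  cycle 1 → 1: weight = 8, length = 1, mean = 8/1 ≈ 8.000
  cycle 0 → 1 → 0: weight = 8, length = 2, mean = 8/2 ≈ 4.000
  cycle 1 → 0 → 1: weight = 8, length = 2, mean = 8/2 ≈ 4.000
Minimum mean = 4.000, attained e.g. along the cycle 0 → 1 → 0 with weight 8 and length 2. So λ(A) = 8/2 = 4.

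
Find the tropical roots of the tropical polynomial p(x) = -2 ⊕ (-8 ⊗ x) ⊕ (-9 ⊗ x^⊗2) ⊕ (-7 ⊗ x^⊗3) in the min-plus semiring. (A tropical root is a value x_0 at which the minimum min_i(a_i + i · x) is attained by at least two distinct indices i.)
Roots: {-2, 1, 6}

Each tropical root is a break point of the lower envelope of the lines y = a_i + i · x (there are 4 lines, with slopes 0, 1, ..., 3). Only the lines that attain the minimum somewhere contribute to roots; other lines are dominated. Here the surviving (envelope) indices are i = 3, i = 2, i = 1, i = 0.
Intersections between consecutive envelope lines give the roots: for adjacent envelope indices i < j the intersection is x = (a_i − a_j) / (j − i). Reading off the sorted break points: {-2, 1, 6}.
Verification: at each break x_0, at least two indices attain the minimum of min_i(a_i + i · x_0).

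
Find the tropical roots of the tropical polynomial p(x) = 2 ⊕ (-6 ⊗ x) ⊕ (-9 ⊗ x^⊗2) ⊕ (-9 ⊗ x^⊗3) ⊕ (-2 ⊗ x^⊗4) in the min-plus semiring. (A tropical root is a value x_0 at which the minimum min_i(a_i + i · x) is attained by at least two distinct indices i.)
Roots: {-7, 0, 3, 8}

Each tropical root is a break point of the lower envelope of the lines y = a_i + i · x (there are 5 lines, with slopes 0, 1, ..., 4). Only the lines that attain the minimum somewhere contribute to roots; other lines are dominated. Here the surviving (envelope) indices are i = 4, i = 3, i = 2, i = 1, i = 0.
Intersections between consecutive envelope lines give the roots: for adjacent envelope indices i < j the intersection is x = (a_i − a_j) / (j − i). Reading off the sorted break points: {-7, 0, 3, 8}.
Verification: at each break x_0, at least two indices attain the minimum of min_i(a_i + i · x_0).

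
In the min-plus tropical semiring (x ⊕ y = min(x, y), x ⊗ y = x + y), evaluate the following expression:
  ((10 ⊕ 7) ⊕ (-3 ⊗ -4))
((10 ⊕ 7) ⊕ (-3 ⊗ -4)) = -7

Expand innermost to outermost. Recall ⊕ takes the minimum of its arguments and ⊗ takes their sum. Working out the expression ((10 ⊕ 7) ⊕ (-3 ⊗ -4)) gives -7.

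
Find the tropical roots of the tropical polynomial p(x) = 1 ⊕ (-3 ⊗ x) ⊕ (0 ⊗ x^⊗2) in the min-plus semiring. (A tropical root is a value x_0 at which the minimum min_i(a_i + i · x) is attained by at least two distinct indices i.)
Roots: {-3, 4}

Each tropical root is a break point of the lower envelope of the lines y = a_i + i · x (there are 3 lines, with slopes 0, 1, ..., 2). Only the lines that attain the minimum somewhere contribute to roots; other lines are dominated. Here the surviving (envelope) indices are i = 2, i = 1, i = 0.
Intersections between consecutive envelope lines give the roots: for adjacent envelope indices i < j the intersection is x = (a_i − a_j) / (j − i). Reading off the sorted break points: {-3, 4}.
Verification: at each break x_0, at least two indices attain the minimum of min_i(a_i + i · x_0).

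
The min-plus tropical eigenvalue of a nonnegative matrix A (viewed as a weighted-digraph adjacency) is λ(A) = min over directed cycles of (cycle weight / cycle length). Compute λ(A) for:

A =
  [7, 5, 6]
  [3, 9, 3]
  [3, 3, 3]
λ(A) = 3

Enumerate directed cycles and compute their means (weight / length). Sample:
  cycle 0 → 0: weight = 7, length = 1, mean = 7/1 ≈ 7.000
  cycle 1 → 1: weight = 9, length = 1, mean = 9/1 ≈ 9.000
  cycle 2 → 2: weight = 3, length = 1, mean = 3/1 ≈ 3.000
  cycle 0 → 1 → 0: weight = 8, length = 2, mean = 8/2 ≈ 4.000
  cycle 0 → 2 → 0: weight = 9, length = 2, mean = 9/2 ≈ 4.500
  cycle 1 → 0 → 1: weight = 8, length = 2, mean = 8/2 ≈ 4.000
Minimum mean = 3.000, attained e.g. along the cycle 2 → 2 with weight 3 and length 1. So λ(A) = 3/1 = 3.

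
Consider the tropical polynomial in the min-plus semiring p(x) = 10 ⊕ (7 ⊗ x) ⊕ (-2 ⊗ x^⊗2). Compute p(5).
p(5) = 8

A tropical monomial a ⊗ x^⊗i evaluates to a + i · x. Evaluating each term at x = 5:
  Term 0 contributes 10 + 0 · 5 = 10
  Term 1 contributes 7 + 1 · 5 = 12
  Term 2 contributes -2 + 2 · 5 = 8
p(5) = ⊕ of these = min[10, 12, 8] = 8.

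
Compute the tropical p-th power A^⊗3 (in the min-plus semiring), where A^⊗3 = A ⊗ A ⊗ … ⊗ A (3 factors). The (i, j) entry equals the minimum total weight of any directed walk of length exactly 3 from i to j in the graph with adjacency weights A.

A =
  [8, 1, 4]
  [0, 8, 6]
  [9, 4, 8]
A^⊗3 =
  [8, 2, 5]
  [1, 8, 7]
  [10, 5, 8]

Each entry (A^⊗3)_ij equals the minimum over all length-3 walks i = v_0 → v_1 → … → v_3 = j of Σ_t A[v_t][v_{t+1}]. For example, for (i, j) = (0, 2) we minimise over 9 possible intermediate vertex sequences; the minimum is 5, attained along the walk 0 → 1 → 0 → 2.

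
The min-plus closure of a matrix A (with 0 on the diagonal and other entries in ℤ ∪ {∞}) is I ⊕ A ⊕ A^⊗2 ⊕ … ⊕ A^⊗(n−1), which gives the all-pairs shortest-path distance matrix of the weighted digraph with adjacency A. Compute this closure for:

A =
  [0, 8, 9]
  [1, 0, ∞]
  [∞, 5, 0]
Closure =
  [0, 8, 9]
  [1, 0, 10]
  [6, 5, 0]

This is the Floyd-Warshall all-pairs shortest-path computation. For each intermediate vertex k = 0, 1, …, 2, update dist[i][j] ← min(dist[i][j], dist[i][k] + dist[k][j]). The final matrix gives, for each (i, j), the minimum total weight of any directed path from i to j (possibly empty when i = j).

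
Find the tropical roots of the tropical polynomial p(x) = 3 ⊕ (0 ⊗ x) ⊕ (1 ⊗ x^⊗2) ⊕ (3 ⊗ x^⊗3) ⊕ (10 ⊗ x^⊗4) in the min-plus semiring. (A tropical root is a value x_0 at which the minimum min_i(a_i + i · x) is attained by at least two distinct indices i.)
Roots: {-7, -2, -1, 3}

Each tropical root is a break point of the lower envelope of the lines y = a_i + i · x (there are 5 lines, with slopes 0, 1, ..., 4). Only the lines that attain the minimum somewhere contribute to roots; other lines are dominated. Here the surviving (envelope) indices are i = 4, i = 3, i = 2, i = 1, i = 0.
Intersections between consecutive envelope lines give the roots: for adjacent envelope indices i < j the intersection is x = (a_i − a_j) / (j − i). Reading off the sorted break points: {-7, -2, -1, 3}.
Verification: at each break x_0, at least two indices attain the minimum of min_i(a_i + i · x_0).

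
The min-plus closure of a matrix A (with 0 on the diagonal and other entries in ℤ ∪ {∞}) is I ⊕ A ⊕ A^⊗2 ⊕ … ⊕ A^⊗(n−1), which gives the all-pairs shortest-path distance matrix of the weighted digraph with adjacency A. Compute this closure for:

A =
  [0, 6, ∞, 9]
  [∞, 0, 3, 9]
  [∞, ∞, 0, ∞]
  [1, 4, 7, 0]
Closure =
  [0, 6, 9, 9]
  [10, 0, 3, 9]
  [∞, ∞, 0, ∞]
  [1, 4, 7, 0]

This is the Floyd-Warshall all-pairs shortest-path computation. For each intermediate vertex k = 0, 1, …, 3, update dist[i][j] ← min(dist[i][j], dist[i][k] + dist[k][j]). The final matrix gives, for each (i, j), the minimum total weight of any directed path from i to j (possibly empty when i = j).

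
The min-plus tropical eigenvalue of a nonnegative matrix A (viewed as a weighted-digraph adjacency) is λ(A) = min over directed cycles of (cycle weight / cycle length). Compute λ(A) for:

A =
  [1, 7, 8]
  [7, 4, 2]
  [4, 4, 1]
λ(A) = 1

Enumerate directed cycles and compute their means (weight / length). Sample:
  cycle 0 → 0: weight = 1, length = 1, mean = 1/1 ≈ 1.000
  cycle 1 → 1: weight = 4, length = 1, mean = 4/1 ≈ 4.000
  cycle 2 → 2: weight = 1, length = 1, mean = 1/1 ≈ 1.000
  cycle 0 → 1 → 0: weight = 14, length = 2, mean = 14/2 ≈ 7.000
  cycle 0 → 2 → 0: weight = 12, length = 2, mean = 12/2 ≈ 6.000
  cycle 1 → 0 → 1: weight = 14, length = 2, mean = 14/2 ≈ 7.000
Minimum mean = 1.000, attained e.g. along the cycle 0 → 0 with weight 1 and length 1. So λ(A) = 1/1 = 1.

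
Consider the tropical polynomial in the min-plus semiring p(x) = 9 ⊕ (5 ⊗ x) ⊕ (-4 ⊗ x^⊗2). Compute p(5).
p(5) = 6

A tropical monomial a ⊗ x^⊗i evaluates to a + i · x. Evaluating each term at x = 5:
  Term 0 contributes 9 + 0 · 5 = 9
  Term 1 contributes 5 + 1 · 5 = 10
  Term 2 contributes -4 + 2 · 5 = 6
p(5) = ⊕ of these = min[9, 10, 6] = 6.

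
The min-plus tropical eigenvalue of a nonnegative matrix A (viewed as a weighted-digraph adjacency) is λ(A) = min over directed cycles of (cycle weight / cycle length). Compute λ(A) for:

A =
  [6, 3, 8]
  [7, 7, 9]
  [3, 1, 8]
λ(A) = 5

Enumerate directed cycles and compute their means (weight / length). Sample:
  cycle 0 → 0: weight = 6, length = 1, mean = 6/1 ≈ 6.000
  cycle 1 → 1: weight = 7, length = 1, mean = 7/1 ≈ 7.000
  cycle 2 → 2: weight = 8, length = 1, mean = 8/1 ≈ 8.000
  cycle 0 → 1 → 0: weight = 10, length = 2, mean = 10/2 ≈ 5.000
  cycle 0 → 2 → 0: weight = 11, length = 2, mean = 11/2 ≈ 5.500
  cycle 1 → 0 → 1: weight = 10, length = 2, mean = 10/2 ≈ 5.000
Minimum mean = 5.000, attained e.g. along the cycle 0 → 1 → 0 with weight 10 and length 2. So λ(A) = 10/2 = 5.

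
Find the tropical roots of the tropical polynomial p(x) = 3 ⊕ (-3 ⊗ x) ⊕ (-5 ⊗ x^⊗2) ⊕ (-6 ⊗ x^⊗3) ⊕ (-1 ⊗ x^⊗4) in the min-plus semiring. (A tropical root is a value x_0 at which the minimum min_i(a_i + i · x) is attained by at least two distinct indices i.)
Roots: {-5, 1, 2, 6}

Each tropical root is a break point of the lower envelope of the lines y = a_i + i · x (there are 5 lines, with slopes 0, 1, ..., 4). Only the lines that attain the minimum somewhere contribute to roots; other lines are dominated. Here the surviving (envelope) indices are i = 4, i = 3, i = 2, i = 1, i = 0.
Intersections between consecutive envelope lines give the roots: for adjacent envelope indices i < j the intersection is x = (a_i − a_j) / (j − i). Reading off the sorted break points: {-5, 1, 2, 6}.
Verification: at each break x_0, at least two indices attain the minimum of min_i(a_i + i · x_0).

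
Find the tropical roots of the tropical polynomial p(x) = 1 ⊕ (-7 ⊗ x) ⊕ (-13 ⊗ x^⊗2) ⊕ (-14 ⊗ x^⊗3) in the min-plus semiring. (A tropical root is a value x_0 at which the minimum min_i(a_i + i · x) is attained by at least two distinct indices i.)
Roots: {1, 6, 8}

Each tropical root is a break point of the lower envelope of the lines y = a_i + i · x (there are 4 lines, with slopes 0, 1, ..., 3). Only the lines that attain the minimum somewhere contribute to roots; other lines are dominated. Here the surviving (envelope) indices are i = 3, i = 2, i = 1, i = 0.
Intersections between consecutive envelope lines give the roots: for adjacent envelope indices i < j the intersection is x = (a_i − a_j) / (j − i). Reading off the sorted break points: {1, 6, 8}.
Verification: at each break x_0, at least two indices attain the minimum of min_i(a_i + i · x_0).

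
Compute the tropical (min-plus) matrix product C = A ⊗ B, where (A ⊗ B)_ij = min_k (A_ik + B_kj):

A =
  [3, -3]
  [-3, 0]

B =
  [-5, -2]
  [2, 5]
A ⊗ B =
  [-2, 1]
  [-8, -5]

Apply the min-plus product entry-by-entry:
  C[0][0] = min over k of (A[0][0] + B[0][0] = 3 + -5 = -2, A[0][1] + B[1][0] = -3 + 2 = -1) = -2 (attained at k = 0)
  C[0][1] = min over k of (A[0][0] + B[0][1] = 3 + -2 = 1, A[0][1] + B[1][1] = -3 + 5 = 2) = 1 (attained at k = 0)
  C[1][0] = min over k of (A[1][0] + B[0][0] = -3 + -5 = -8, A[1][1] + B[1][0] = 0 + 2 = 2) = -8 (attained at k = 0)
  C[1][1] = min over k of (A[1][0] + B[0][1] = -3 + -2 = -5, A[1][1] + B[1][1] = 0 + 5 = 5) = -5 (attained at k = 0)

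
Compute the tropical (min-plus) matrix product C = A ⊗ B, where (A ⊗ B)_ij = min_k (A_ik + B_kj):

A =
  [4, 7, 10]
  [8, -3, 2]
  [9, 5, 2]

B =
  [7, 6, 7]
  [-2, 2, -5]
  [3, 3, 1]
A ⊗ B =
  [5, 9, 2]
  [-5, -1, -8]
  [3, 5, 0]

Apply the min-plus product entry-by-entry:
  C[0][0] = min over k of (A[0][0] + B[0][0] = 4 + 7 = 11, A[0][1] + B[1][0] = 7 + -2 = 5, A[0][2] + B[2][0] = 10 + 3 = 13) = 5 (attained at k = 1)
  C[0][1] = min over k of (A[0][0] + B[0][1] = 4 + 6 = 10, A[0][1] + B[1][1] = 7 + 2 = 9, A[0][2] + B[2][1] = 10 + 3 = 13) = 9 (attained at k = 1)
  C[0][2] = min over k of (A[0][0] + B[0][2] = 4 + 7 = 11, A[0][1] + B[1][2] = 7 + -5 = 2, A[0][2] + B[2][2] = 10 + 1 = 11) = 2 (attained at k = 1)
  C[1][0] = min over k of (A[1][0] + B[0][0] = 8 + 7 = 15, A[1][1] + B[1][0] = -3 + -2 = -5, A[1][2] + B[2][0] = 2 + 3 = 5) = -5 (attained at k = 1)
  C[1][1] = min over k of (A[1][0] + B[0][1] = 8 + 6 = 14, A[1][1] + B[1][1] = -3 + 2 = -1, A[1][2] + B[2][1] = 2 + 3 = 5) = -1 (attained at k = 1)
  C[1][2] = min over k of (A[1][0] + B[0][2] = 8 + 7 = 15, A[1][1] + B[1][2] = -3 + -5 = -8, A[1][2] + B[2][2] = 2 + 1 = 3) = -8 (attained at k = 1)
  C[2][0] = min over k of (A[2][0] + B[0][0] = 9 + 7 = 16, A[2][1] + B[1][0] = 5 + -2 = 3, A[2][2] + B[2][0] = 2 + 3 = 5) = 3 (attained at k = 1)
  C[2][1] = min over k of (A[2][0] + B[0][1] = 9 + 6 = 15, A[2][1] + B[1][1] = 5 + 2 = 7, A[2][2] + B[2][1] = 2 + 3 = 5) = 5 (attained at k = 2)
  C[2][2] = min over k of (A[2][0] + B[0][2] = 9 + 7 = 16, A[2][1] + B[1][2] = 5 + -5 = 0, A[2][2] + B[2][2] = 2 + 1 = 3) = 0 (attained at k = 1)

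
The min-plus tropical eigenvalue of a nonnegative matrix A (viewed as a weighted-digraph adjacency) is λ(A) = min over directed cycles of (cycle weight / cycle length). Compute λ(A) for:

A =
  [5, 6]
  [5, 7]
λ(A) = 5

Enumerate directed cycles and compute their means (weight / length). Sample:
  cycle 0 → 0: weight = 5, length = 1, mean = 5/1 ≈ 5.000
  cycle 1 → 1: weight = 7, length = 1, mean = 7/1 ≈ 7.000
  cycle 0 → 1 → 0: weight = 11, length = 2, mean = 11/2 ≈ 5.500
  cycle 1 → 0 → 1: weight = 11, length = 2, mean = 11/2 ≈ 5.500
Minimum mean = 5.000, attained e.g. along the cycle 0 → 0 with weight 5 and length 1. So λ(A) = 5/1 = 5.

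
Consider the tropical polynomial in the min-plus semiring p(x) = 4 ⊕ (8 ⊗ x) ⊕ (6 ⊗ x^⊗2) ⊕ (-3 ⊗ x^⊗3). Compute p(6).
p(6) = 4

A tropical monomial a ⊗ x^⊗i evaluates to a + i · x. Evaluating each term at x = 6:
  Term 0 contributes 4 + 0 · 6 = 4
  Term 1 contributes 8 + 1 · 6 = 14
  Term 2 contributes 6 + 2 · 6 = 18
  Term 3 contributes -3 + 3 · 6 = 15
p(6) = ⊕ of these = min[4, 14, 18, 15] = 4.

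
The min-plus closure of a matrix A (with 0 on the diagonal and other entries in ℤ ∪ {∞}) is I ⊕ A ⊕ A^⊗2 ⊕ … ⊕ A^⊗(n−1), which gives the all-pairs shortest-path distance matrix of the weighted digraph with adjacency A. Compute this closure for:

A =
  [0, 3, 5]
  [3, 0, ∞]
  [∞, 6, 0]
Closure =
  [0, 3, 5]
  [3, 0, 8]
  [9, 6, 0]

This is the Floyd-Warshall all-pairs shortest-path computation. For each intermediate vertex k = 0, 1, …, 2, update dist[i][j] ← min(dist[i][j], dist[i][k] + dist[k][j]). The final matrix gives, for each (i, j), the minimum total weight of any directed path from i to j (possibly empty when i = j).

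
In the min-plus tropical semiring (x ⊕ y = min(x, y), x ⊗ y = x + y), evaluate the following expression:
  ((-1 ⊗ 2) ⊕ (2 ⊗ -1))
((-1 ⊗ 2) ⊕ (2 ⊗ -1)) = 1

Expand innermost to outermost. Recall ⊕ takes the minimum of its arguments and ⊗ takes their sum. Working out the expression ((-1 ⊗ 2) ⊕ (2 ⊗ -1)) gives 1.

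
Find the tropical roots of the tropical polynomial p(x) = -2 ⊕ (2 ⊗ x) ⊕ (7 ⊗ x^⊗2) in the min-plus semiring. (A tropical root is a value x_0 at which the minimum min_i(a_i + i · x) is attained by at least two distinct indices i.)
Roots: {-5, -4}

Each tropical root is a break point of the lower envelope of the lines y = a_i + i · x (there are 3 lines, with slopes 0, 1, ..., 2). Only the lines that attain the minimum somewhere contribute to roots; other lines are dominated. Here the surviving (envelope) indices are i = 2, i = 1, i = 0.
Intersections between consecutive envelope lines give the roots: for adjacent envelope indices i < j the intersection is x = (a_i − a_j) / (j − i). Reading off the sorted break points: {-5, -4}.
Verification: at each break x_0, at least two indices attain the minimum of min_i(a_i + i · x_0).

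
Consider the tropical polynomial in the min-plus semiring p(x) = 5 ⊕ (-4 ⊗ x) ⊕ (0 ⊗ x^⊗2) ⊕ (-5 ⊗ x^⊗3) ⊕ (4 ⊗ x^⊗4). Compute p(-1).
p(-1) = -8

A tropical monomial a ⊗ x^⊗i evaluates to a + i · x. Evaluating each term at x = -1:
  Term 0 contributes 5 + 0 · -1 = 5
  Term 1 contributes -4 + 1 · -1 = -5
  Term 2 contributes 0 + 2 · -1 = -2
  Term 3 contributes -5 + 3 · -1 = -8
  Term 4 contributes 4 + 4 · -1 = 0
p(-1) = ⊕ of these = min[5, -5, -2, -8, 0] = -8.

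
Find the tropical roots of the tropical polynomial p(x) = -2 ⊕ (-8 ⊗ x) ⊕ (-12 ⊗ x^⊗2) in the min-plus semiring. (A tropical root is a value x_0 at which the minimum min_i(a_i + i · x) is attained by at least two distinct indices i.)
Roots: {4, 6}

Each tropical root is a break point of the lower envelope of the lines y = a_i + i · x (there are 3 lines, with slopes 0, 1, ..., 2). Only the lines that attain the minimum somewhere contribute to roots; other lines are dominated. Here the surviving (envelope) indices are i = 2, i = 1, i = 0.
Intersections between consecutive envelope lines give the roots: for adjacent envelope indices i < j the intersection is x = (a_i − a_j) / (j − i). Reading off the sorted break points: {4, 6}.
Verification: at each break x_0, at least two indices attain the minimum of min_i(a_i + i · x_0).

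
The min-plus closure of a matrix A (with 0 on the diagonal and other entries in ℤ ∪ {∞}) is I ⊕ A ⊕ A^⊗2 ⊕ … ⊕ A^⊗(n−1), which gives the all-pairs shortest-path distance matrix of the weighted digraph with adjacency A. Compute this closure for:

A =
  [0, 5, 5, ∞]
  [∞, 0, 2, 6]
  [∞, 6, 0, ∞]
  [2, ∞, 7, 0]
Closure =
  [0, 5, 5, 11]
  [8, 0, 2, 6]
  [14, 6, 0, 12]
  [2, 7, 7, 0]

This is the Floyd-Warshall all-pairs shortest-path computation. For each intermediate vertex k = 0, 1, …, 3, update dist[i][j] ← min(dist[i][j], dist[i][k] + dist[k][j]). The final matrix gives, for each (i, j), the minimum total weight of any directed path from i to j (possibly empty when i = j).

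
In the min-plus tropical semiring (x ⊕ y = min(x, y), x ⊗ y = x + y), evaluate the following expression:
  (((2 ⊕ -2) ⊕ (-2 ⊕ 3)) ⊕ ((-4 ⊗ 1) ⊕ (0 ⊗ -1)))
(((2 ⊕ -2) ⊕ (-2 ⊕ 3)) ⊕ ((-4 ⊗ 1) ⊕ (0 ⊗ -1))) = -3

Expand innermost to outermost. Recall ⊕ takes the minimum of its arguments and ⊗ takes their sum. Working out the expression (((2 ⊕ -2) ⊕ (-2 ⊕ 3)) ⊕ ((-4 ⊗ 1) ⊕ (0 ⊗ -1))) gives -3.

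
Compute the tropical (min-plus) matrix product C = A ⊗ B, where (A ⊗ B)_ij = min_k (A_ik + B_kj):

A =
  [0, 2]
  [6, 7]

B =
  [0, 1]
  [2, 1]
A ⊗ B =
  [0, 1]
  [6, 7]

Apply the min-plus product entry-by-entry:
  C[0][0] = min over k of (A[0][0] + B[0][0] = 0 + 0 = 0, A[0][1] + B[1][0] = 2 + 2 = 4) = 0 (attained at k = 0)
  C[0][1] = min over k of (A[0][0] + B[0][1] = 0 + 1 = 1, A[0][1] + B[1][1] = 2 + 1 = 3) = 1 (attained at k = 0)
  C[1][0] = min over k of (A[1][0] + B[0][0] = 6 + 0 = 6, A[1][1] + B[1][0] = 7 + 2 = 9) = 6 (attained at k = 0)
  C[1][1] = min over k of (A[1][0] + B[0][1] = 6 + 1 = 7, A[1][1] + B[1][1] = 7 + 1 = 8) = 7 (attained at k = 0)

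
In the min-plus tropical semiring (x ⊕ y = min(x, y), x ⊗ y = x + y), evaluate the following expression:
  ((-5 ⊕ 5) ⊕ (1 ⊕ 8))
((-5 ⊕ 5) ⊕ (1 ⊕ 8)) = -5

Expand innermost to outermost. Recall ⊕ takes the minimum of its arguments and ⊗ takes their sum. Working out the expression ((-5 ⊕ 5) ⊕ (1 ⊕ 8)) gives -5.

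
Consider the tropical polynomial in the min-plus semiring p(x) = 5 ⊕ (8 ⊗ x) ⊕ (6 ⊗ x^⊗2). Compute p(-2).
p(-2) = 2

A tropical monomial a ⊗ x^⊗i evaluates to a + i · x. Evaluating each term at x = -2:
  Term 0 contributes 5 + 0 · -2 = 5
  Term 1 contributes 8 + 1 · -2 = 6
  Term 2 contributes 6 + 2 · -2 = 2
p(-2) = ⊕ of these = min[5, 6, 2] = 2.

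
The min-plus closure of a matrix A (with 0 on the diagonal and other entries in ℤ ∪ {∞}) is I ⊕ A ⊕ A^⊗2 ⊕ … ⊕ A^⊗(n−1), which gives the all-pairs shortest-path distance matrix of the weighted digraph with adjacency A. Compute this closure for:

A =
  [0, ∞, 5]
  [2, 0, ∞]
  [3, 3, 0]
Closure =
  [0, 8, 5]
  [2, 0, 7]
  [3, 3, 0]

This is the Floyd-Warshall all-pairs shortest-path computation. For each intermediate vertex k = 0, 1, …, 2, update dist[i][j] ← min(dist[i][j], dist[i][k] + dist[k][j]). The final matrix gives, for each (i, j), the minimum total weight of any directed path from i to j (possibly empty when i = j).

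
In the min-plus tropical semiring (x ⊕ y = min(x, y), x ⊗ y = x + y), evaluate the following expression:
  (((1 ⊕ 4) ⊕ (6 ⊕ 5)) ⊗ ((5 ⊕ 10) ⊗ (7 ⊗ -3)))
(((1 ⊕ 4) ⊕ (6 ⊕ 5)) ⊗ ((5 ⊕ 10) ⊗ (7 ⊗ -3))) = 10

Expand innermost to outermost. Recall ⊕ takes the minimum of its arguments and ⊗ takes their sum. Working out the expression (((1 ⊕ 4) ⊕ (6 ⊕ 5)) ⊗ ((5 ⊕ 10) ⊗ (7 ⊗ -3))) gives 10.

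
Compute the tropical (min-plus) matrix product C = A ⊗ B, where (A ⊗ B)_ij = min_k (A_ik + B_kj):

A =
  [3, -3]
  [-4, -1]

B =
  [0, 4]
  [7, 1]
A ⊗ B =
  [3, -2]
  [-4, 0]

Apply the min-plus product entry-by-entry:
  C[0][0] = min over k of (A[0][0] + B[0][0] = 3 + 0 = 3, A[0][1] + B[1][0] = -3 + 7 = 4) = 3 (attained at k = 0)
  C[0][1] = min over k of (A[0][0] + B[0][1] = 3 + 4 = 7, A[0][1] + B[1][1] = -3 + 1 = -2) = -2 (attained at k = 1)
  C[1][0] = min over k of (A[1][0] + B[0][0] = -4 + 0 = -4, A[1][1] + B[1][0] = -1 + 7 = 6) = -4 (attained at k = 0)
  C[1][1] = min over k of (A[1][0] + B[0][1] = -4 + 4 = 0, A[1][1] + B[1][1] = -1 + 1 = 0) = 0 (attained at k = 0)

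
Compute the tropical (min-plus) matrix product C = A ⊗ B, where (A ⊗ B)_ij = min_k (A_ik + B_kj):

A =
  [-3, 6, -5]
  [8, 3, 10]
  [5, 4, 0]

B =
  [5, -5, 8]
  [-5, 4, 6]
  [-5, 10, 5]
A ⊗ B =
  [-10, -8, 0]
  [-2, 3, 9]
  [-5, 0, 5]

Apply the min-plus product entry-by-entry:
  C[0][0] = min over k of (A[0][0] + B[0][0] = -3 + 5 = 2, A[0][1] + B[1][0] = 6 + -5 = 1, A[0][2] + B[2][0] = -5 + -5 = -10) = -10 (attained at k = 2)
  C[0][1] = min over k of (A[0][0] + B[0][1] = -3 + -5 = -8, A[0][1] + B[1][1] = 6 + 4 = 10, A[0][2] + B[2][1] = -5 + 10 = 5) = -8 (attained at k = 0)
  C[0][2] = min over k of (A[0][0] + B[0][2] = -3 + 8 = 5, A[0][1] + B[1][2] = 6 + 6 = 12, A[0][2] + B[2][2] = -5 + 5 = 0) = 0 (attained at k = 2)
  C[1][0] = min over k of (A[1][0] + B[0][0] = 8 + 5 = 13, A[1][1] + B[1][0] = 3 + -5 = -2, A[1][2] + B[2][0] = 10 + -5 = 5) = -2 (attained at k = 1)
  C[1][1] = min over k of (A[1][0] + B[0][1] = 8 + -5 = 3, A[1][1] + B[1][1] = 3 + 4 = 7, A[1][2] + B[2][1] = 10 + 10 = 20) = 3 (attained at k = 0)
  C[1][2] = min over k of (A[1][0] + B[0][2] = 8 + 8 = 16, A[1][1] + B[1][2] = 3 + 6 = 9, A[1][2] + B[2][2] = 10 + 5 = 15) = 9 (attained at k = 1)
  C[2][0] = min over k of (A[2][0] + B[0][0] = 5 + 5 = 10, A[2][1] + B[1][0] = 4 + -5 = -1, A[2][2] + B[2][0] = 0 + -5 = -5) = -5 (attained at k = 2)
  C[2][1] = min over k of (A[2][0] + B[0][1] = 5 + -5 = 0, A[2][1] + B[1][1] = 4 + 4 = 8, A[2][2] + B[2][1] = 0 + 10 = 10) = 0 (attained at k = 0)
  C[2][2] = min over k of (A[2][0] + B[0][2] = 5 + 8 = 13, A[2][1] + B[1][2] = 4 + 6 = 10, A[2][2] + B[2][2] = 0 + 5 = 5) = 5 (attained at k = 2)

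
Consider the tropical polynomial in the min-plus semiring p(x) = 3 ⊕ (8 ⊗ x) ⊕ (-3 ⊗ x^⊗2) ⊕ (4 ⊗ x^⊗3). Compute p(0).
p(0) = -3

A tropical monomial a ⊗ x^⊗i evaluates to a + i · x. Evaluating each term at x = 0:
  Term 0 contributes 3 + 0 · 0 = 3
  Term 1 contributes 8 + 1 · 0 = 8
  Term 2 contributes -3 + 2 · 0 = -3
  Term 3 contributes 4 + 3 · 0 = 4
p(0) = ⊕ of these = min[3, 8, -3, 4] = -3.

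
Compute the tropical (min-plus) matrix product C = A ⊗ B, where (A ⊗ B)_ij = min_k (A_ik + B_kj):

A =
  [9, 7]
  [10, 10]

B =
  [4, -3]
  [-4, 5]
A ⊗ B =
  [3, 6]
  [6, 7]

Apply the min-plus product entry-by-entry:
  C[0][0] = min over k of (A[0][0] + B[0][0] = 9 + 4 = 13, A[0][1] + B[1][0] = 7 + -4 = 3) = 3 (attained at k = 1)
  C[0][1] = min over k of (A[0][0] + B[0][1] = 9 + -3 = 6, A[0][1] + B[1][1] = 7 + 5 = 12) = 6 (attained at k = 0)
  C[1][0] = min over k of (A[1][0] + B[0][0] = 10 + 4 = 14, A[1][1] + B[1][0] = 10 + -4 = 6) = 6 (attained at k = 1)
  C[1][1] = min over k of (A[1][0] + B[0][1] = 10 + -3 = 7, A[1][1] + B[1][1] = 10 + 5 = 15) = 7 (attained at k = 0)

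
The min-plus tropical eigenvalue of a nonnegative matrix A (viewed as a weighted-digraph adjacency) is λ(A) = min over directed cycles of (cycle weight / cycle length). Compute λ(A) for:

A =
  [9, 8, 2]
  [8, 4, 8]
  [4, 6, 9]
λ(A) = 3

Enumerate directed cycles and compute their means (weight / length). Sample:
  cycle 0 → 0: weight = 9, length = 1, mean = 9/1 ≈ 9.000
  cycle 1 → 1: weight = 4, length = 1, mean = 4/1 ≈ 4.000
  cycle 2 → 2: weight = 9, length = 1, mean = 9/1 ≈ 9.000
  cycle 0 → 1 → 0: weight = 16, length = 2, mean = 16/2 ≈ 8.000
  cycle 0 → 2 → 0: weight = 6, length = 2, mean = 6/2 ≈ 3.000
  cycle 1 → 0 → 1: weight = 16, length = 2, mean = 16/2 ≈ 8.000
Minimum mean = 3.000, attained e.g. along the cycle 0 → 2 → 0 with weight 6 and length 2. So λ(A) = 6/2 = 3.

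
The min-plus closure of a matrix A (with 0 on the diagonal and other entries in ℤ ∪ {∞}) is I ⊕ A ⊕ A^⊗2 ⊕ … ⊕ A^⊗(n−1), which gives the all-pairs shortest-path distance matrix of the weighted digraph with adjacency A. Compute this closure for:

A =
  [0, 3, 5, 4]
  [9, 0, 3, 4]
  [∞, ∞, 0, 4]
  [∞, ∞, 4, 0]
Closure =
  [0, 3, 5, 4]
  [9, 0, 3, 4]
  [∞, ∞, 0, 4]
  [∞, ∞, 4, 0]

This is the Floyd-Warshall all-pairs shortest-path computation. For each intermediate vertex k = 0, 1, …, 3, update dist[i][j] ← min(dist[i][j], dist[i][k] + dist[k][j]). The final matrix gives, for each (i, j), the minimum total weight of any directed path from i to j (possibly empty when i = j).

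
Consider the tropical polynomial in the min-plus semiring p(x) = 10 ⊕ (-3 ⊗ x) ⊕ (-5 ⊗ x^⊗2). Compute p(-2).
p(-2) = -9

A tropical monomial a ⊗ x^⊗i evaluates to a + i · x. Evaluating each term at x = -2:
  Term 0 contributes 10 + 0 · -2 = 10
  Term 1 contributes -3 + 1 · -2 = -5
  Term 2 contributes -5 + 2 · -2 = -9
p(-2) = ⊕ of these = min[10, -5, -9] = -9.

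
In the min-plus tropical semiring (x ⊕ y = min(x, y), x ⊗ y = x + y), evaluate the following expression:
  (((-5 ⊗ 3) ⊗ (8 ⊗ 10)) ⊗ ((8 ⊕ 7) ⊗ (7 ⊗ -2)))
(((-5 ⊗ 3) ⊗ (8 ⊗ 10)) ⊗ ((8 ⊕ 7) ⊗ (7 ⊗ -2))) = 28

Expand innermost to outermost. Recall ⊕ takes the minimum of its arguments and ⊗ takes their sum. Working out the expression (((-5 ⊗ 3) ⊗ (8 ⊗ 10)) ⊗ ((8 ⊕ 7) ⊗ (7 ⊗ -2))) gives 28.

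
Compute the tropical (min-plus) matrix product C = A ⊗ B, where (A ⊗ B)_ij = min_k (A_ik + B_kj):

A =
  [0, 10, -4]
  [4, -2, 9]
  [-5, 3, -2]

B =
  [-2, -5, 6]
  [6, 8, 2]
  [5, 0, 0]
A ⊗ B =
  [-2, -5, -4]
  [2, -1, 0]
  [-7, -10, -2]

Apply the min-plus product entry-by-entry:
  C[0][0] = min over k of (A[0][0] + B[0][0] = 0 + -2 = -2, A[0][1] + B[1][0] = 10 + 6 = 16, A[0][2] + B[2][0] = -4 + 5 = 1) = -2 (attained at k = 0)
  C[0][1] = min over k of (A[0][0] + B[0][1] = 0 + -5 = -5, A[0][1] + B[1][1] = 10 + 8 = 18, A[0][2] + B[2][1] = -4 + 0 = -4) = -5 (attained at k = 0)
  C[0][2] = min over k of (A[0][0] + B[0][2] = 0 + 6 = 6, A[0][1] + B[1][2] = 10 + 2 = 12, A[0][2] + B[2][2] = -4 + 0 = -4) = -4 (attained at k = 2)
  C[1][0] = min over k of (A[1][0] + B[0][0] = 4 + -2 = 2, A[1][1] + B[1][0] = -2 + 6 = 4, A[1][2] + B[2][0] = 9 + 5 = 14) = 2 (attained at k = 0)
  C[1][1] = min over k of (A[1][0] + B[0][1] = 4 + -5 = -1, A[1][1] + B[1][1] = -2 + 8 = 6, A[1][2] + B[2][1] = 9 + 0 = 9) = -1 (attained at k = 0)
  C[1][2] = min over k of (A[1][0] + B[0][2] = 4 + 6 = 10, A[1][1] + B[1][2] = -2 + 2 = 0, A[1][2] + B[2][2] = 9 + 0 = 9) = 0 (attained at k = 1)
  C[2][0] = min over k of (A[2][0] + B[0][0] = -5 + -2 = -7, A[2][1] + B[1][0] = 3 + 6 = 9, A[2][2] + B[2][0] = -2 + 5 = 3) = -7 (attained at k = 0)
  C[2][1] = min over k of (A[2][0] + B[0][1] = -5 + -5 = -10, A[2][1] + B[1][1] = 3 + 8 = 11, A[2][2] + B[2][1] = -2 + 0 = -2) = -10 (attained at k = 0)
  C[2][2] = min over k of (A[2][0] + B[0][2] = -5 + 6 = 1, A[2][1] + B[1][2] = 3 + 2 = 5, A[2][2] + B[2][2] = -2 + 0 = -2) = -2 (attained at k = 2)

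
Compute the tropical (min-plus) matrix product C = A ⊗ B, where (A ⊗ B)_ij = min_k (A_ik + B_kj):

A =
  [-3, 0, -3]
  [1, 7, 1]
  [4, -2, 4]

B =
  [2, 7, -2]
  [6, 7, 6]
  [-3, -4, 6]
A ⊗ B =
  [-6, -7, -5]
  [-2, -3, -1]
  [1, 0, 2]

Apply the min-plus product entry-by-entry:
  C[0][0] = min over k of (A[0][0] + B[0][0] = -3 + 2 = -1, A[0][1] + B[1][0] = 0 + 6 = 6, A[0][2] + B[2][0] = -3 + -3 = -6) = -6 (attained at k = 2)
  C[0][1] = min over k of (A[0][0] + B[0][1] = -3 + 7 = 4, A[0][1] + B[1][1] = 0 + 7 = 7, A[0][2] + B[2][1] = -3 + -4 = -7) = -7 (attained at k = 2)
  C[0][2] = min over k of (A[0][0] + B[0][2] = -3 + -2 = -5, A[0][1] + B[1][2] = 0 + 6 = 6, A[0][2] + B[2][2] = -3 + 6 = 3) = -5 (attained at k = 0)
  C[1][0] = min over k of (A[1][0] + B[0][0] = 1 + 2 = 3, A[1][1] + B[1][0] = 7 + 6 = 13, A[1][2] + B[2][0] = 1 + -3 = -2) = -2 (attained at k = 2)
  C[1][1] = min over k of (A[1][0] + B[0][1] = 1 + 7 = 8, A[1][1] + B[1][1] = 7 + 7 = 14, A[1][2] + B[2][1] = 1 + -4 = -3) = -3 (attained at k = 2)
  C[1][2] = min over k of (A[1][0] + B[0][2] = 1 + -2 = -1, A[1][1] + B[1][2] = 7 + 6 = 13, A[1][2] + B[2][2] = 1 + 6 = 7) = -1 (attained at k = 0)
  C[2][0] = min over k of (A[2][0] + B[0][0] = 4 + 2 = 6, A[2][1] + B[1][0] = -2 + 6 = 4, A[2][2] + B[2][0] = 4 + -3 = 1) = 1 (attained at k = 2)
  C[2][1] = min over k of (A[2][0] + B[0][1] = 4 + 7 = 11, A[2][1] + B[1][1] = -2 + 7 = 5, A[2][2] + B[2][1] = 4 + -4 = 0) = 0 (attained at k = 2)
  C[2][2] = min over k of (A[2][0] + B[0][2] = 4 + -2 = 2, A[2][1] + B[1][2] = -2 + 6 = 4, A[2][2] + B[2][2] = 4 + 6 = 10) = 2 (attained at k = 0)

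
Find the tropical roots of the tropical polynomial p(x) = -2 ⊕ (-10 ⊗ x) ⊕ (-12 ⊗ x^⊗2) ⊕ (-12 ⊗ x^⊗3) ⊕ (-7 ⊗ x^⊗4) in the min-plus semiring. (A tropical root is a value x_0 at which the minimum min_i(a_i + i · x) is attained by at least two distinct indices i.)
Roots: {-5, 0, 2, 8}

Each tropical root is a break point of the lower envelope of the lines y = a_i + i · x (there are 5 lines, with slopes 0, 1, ..., 4). Only the lines that attain the minimum somewhere contribute to roots; other lines are dominated. Here the surviving (envelope) indices are i = 4, i = 3, i = 2, i = 1, i = 0.
Intersections between consecutive envelope lines give the roots: for adjacent envelope indices i < j the intersection is x = (a_i − a_j) / (j − i). Reading off the sorted break points: {-5, 0, 2, 8}.
Verification: at each break x_0, at least two indices attain the minimum of min_i(a_i + i · x_0).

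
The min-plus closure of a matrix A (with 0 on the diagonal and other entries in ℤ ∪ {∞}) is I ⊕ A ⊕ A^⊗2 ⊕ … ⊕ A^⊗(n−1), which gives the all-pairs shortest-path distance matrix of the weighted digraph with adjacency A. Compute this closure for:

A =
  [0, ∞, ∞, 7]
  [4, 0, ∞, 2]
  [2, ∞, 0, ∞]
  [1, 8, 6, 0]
Closure =
  [0, 15, 13, 7]
  [3, 0, 8, 2]
  [2, 17, 0, 9]
  [1, 8, 6, 0]

This is the Floyd-Warshall all-pairs shortest-path computation. For each intermediate vertex k = 0, 1, …, 3, update dist[i][j] ← min(dist[i][j], dist[i][k] + dist[k][j]). The final matrix gives, for each (i, j), the minimum total weight of any directed path from i to j (possibly empty when i = j).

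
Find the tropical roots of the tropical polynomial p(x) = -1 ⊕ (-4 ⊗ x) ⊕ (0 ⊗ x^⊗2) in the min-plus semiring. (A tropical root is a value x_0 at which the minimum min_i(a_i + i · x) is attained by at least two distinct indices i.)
Roots: {-4, 3}

Each tropical root is a break point of the lower envelope of the lines y = a_i + i · x (there are 3 lines, with slopes 0, 1, ..., 2). Only the lines that attain the minimum somewhere contribute to roots; other lines are dominated. Here the surviving (envelope) indices are i = 2, i = 1, i = 0.
Intersections between consecutive envelope lines give the roots: for adjacent envelope indices i < j the intersection is x = (a_i − a_j) / (j − i). Reading off the sorted break points: {-4, 3}.
Verification: at each break x_0, at least two indices attain the minimum of min_i(a_i + i · x_0).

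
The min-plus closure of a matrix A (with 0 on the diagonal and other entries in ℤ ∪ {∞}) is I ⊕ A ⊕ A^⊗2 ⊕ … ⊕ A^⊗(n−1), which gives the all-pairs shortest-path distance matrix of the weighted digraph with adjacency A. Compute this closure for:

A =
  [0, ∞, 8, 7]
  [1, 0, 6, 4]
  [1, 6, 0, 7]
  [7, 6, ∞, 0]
Closure =
  [0, 13, 8, 7]
  [1, 0, 6, 4]
  [1, 6, 0, 7]
  [7, 6, 12, 0]

This is the Floyd-Warshall all-pairs shortest-path computation. For each intermediate vertex k = 0, 1, …, 3, update dist[i][j] ← min(dist[i][j], dist[i][k] + dist[k][j]). The final matrix gives, for each (i, j), the minimum total weight of any directed path from i to j (possibly empty when i = j).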